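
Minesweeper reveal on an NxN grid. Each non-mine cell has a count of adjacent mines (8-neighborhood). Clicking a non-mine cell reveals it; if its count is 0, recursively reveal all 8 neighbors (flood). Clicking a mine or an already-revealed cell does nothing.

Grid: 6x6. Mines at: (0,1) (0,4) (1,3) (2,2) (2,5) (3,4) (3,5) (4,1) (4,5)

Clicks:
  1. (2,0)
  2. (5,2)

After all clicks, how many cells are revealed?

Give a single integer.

Answer: 7

Derivation:
Click 1 (2,0) count=0: revealed 6 new [(1,0) (1,1) (2,0) (2,1) (3,0) (3,1)] -> total=6
Click 2 (5,2) count=1: revealed 1 new [(5,2)] -> total=7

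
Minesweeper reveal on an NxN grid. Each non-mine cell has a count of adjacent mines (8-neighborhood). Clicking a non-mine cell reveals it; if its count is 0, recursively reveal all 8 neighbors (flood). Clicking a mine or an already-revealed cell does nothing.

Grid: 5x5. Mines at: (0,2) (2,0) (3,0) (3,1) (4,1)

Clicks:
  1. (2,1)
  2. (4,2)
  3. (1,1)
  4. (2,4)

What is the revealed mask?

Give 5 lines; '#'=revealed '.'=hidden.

Answer: ...##
.####
.####
..###
..###

Derivation:
Click 1 (2,1) count=3: revealed 1 new [(2,1)] -> total=1
Click 2 (4,2) count=2: revealed 1 new [(4,2)] -> total=2
Click 3 (1,1) count=2: revealed 1 new [(1,1)] -> total=3
Click 4 (2,4) count=0: revealed 13 new [(0,3) (0,4) (1,2) (1,3) (1,4) (2,2) (2,3) (2,4) (3,2) (3,3) (3,4) (4,3) (4,4)] -> total=16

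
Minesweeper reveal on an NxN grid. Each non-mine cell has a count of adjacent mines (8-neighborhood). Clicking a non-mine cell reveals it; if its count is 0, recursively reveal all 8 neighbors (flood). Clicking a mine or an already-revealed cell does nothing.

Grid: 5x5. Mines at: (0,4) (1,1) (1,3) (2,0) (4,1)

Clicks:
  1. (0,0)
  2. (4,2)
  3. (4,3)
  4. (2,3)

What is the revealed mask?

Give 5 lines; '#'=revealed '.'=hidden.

Answer: #....
.....
..###
..###
..###

Derivation:
Click 1 (0,0) count=1: revealed 1 new [(0,0)] -> total=1
Click 2 (4,2) count=1: revealed 1 new [(4,2)] -> total=2
Click 3 (4,3) count=0: revealed 8 new [(2,2) (2,3) (2,4) (3,2) (3,3) (3,4) (4,3) (4,4)] -> total=10
Click 4 (2,3) count=1: revealed 0 new [(none)] -> total=10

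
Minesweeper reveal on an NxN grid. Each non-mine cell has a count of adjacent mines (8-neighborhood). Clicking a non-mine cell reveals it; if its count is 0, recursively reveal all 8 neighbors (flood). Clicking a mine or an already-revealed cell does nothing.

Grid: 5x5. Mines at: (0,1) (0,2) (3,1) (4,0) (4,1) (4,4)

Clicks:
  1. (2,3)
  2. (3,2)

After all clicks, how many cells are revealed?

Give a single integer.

Answer: 11

Derivation:
Click 1 (2,3) count=0: revealed 11 new [(0,3) (0,4) (1,2) (1,3) (1,4) (2,2) (2,3) (2,4) (3,2) (3,3) (3,4)] -> total=11
Click 2 (3,2) count=2: revealed 0 new [(none)] -> total=11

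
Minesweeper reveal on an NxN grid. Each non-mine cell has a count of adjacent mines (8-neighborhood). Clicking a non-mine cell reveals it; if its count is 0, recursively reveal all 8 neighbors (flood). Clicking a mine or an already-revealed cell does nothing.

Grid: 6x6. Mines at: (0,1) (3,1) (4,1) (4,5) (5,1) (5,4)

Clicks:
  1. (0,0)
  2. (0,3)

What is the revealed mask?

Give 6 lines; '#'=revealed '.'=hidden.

Answer: #.####
..####
..####
..####
..###.
......

Derivation:
Click 1 (0,0) count=1: revealed 1 new [(0,0)] -> total=1
Click 2 (0,3) count=0: revealed 19 new [(0,2) (0,3) (0,4) (0,5) (1,2) (1,3) (1,4) (1,5) (2,2) (2,3) (2,4) (2,5) (3,2) (3,3) (3,4) (3,5) (4,2) (4,3) (4,4)] -> total=20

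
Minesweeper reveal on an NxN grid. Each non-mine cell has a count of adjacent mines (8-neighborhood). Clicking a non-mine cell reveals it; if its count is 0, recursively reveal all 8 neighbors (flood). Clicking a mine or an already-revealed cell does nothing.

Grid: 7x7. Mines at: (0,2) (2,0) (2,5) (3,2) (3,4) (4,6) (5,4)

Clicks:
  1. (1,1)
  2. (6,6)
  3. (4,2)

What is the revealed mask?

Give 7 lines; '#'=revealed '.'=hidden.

Click 1 (1,1) count=2: revealed 1 new [(1,1)] -> total=1
Click 2 (6,6) count=0: revealed 4 new [(5,5) (5,6) (6,5) (6,6)] -> total=5
Click 3 (4,2) count=1: revealed 1 new [(4,2)] -> total=6

Answer: .......
.#.....
.......
.......
..#....
.....##
.....##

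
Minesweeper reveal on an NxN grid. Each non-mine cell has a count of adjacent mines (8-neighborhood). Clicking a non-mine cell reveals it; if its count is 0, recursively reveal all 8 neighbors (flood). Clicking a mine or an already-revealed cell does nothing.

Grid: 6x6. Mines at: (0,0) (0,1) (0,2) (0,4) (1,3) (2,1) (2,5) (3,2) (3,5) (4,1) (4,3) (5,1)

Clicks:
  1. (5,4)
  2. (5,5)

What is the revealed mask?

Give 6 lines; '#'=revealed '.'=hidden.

Click 1 (5,4) count=1: revealed 1 new [(5,4)] -> total=1
Click 2 (5,5) count=0: revealed 3 new [(4,4) (4,5) (5,5)] -> total=4

Answer: ......
......
......
......
....##
....##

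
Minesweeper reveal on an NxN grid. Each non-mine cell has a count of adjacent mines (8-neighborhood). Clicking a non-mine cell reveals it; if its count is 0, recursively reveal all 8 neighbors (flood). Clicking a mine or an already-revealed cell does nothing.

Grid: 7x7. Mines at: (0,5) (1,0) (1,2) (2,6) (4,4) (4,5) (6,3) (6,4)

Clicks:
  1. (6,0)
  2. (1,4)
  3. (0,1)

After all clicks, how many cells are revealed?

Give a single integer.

Answer: 21

Derivation:
Click 1 (6,0) count=0: revealed 19 new [(2,0) (2,1) (2,2) (2,3) (3,0) (3,1) (3,2) (3,3) (4,0) (4,1) (4,2) (4,3) (5,0) (5,1) (5,2) (5,3) (6,0) (6,1) (6,2)] -> total=19
Click 2 (1,4) count=1: revealed 1 new [(1,4)] -> total=20
Click 3 (0,1) count=2: revealed 1 new [(0,1)] -> total=21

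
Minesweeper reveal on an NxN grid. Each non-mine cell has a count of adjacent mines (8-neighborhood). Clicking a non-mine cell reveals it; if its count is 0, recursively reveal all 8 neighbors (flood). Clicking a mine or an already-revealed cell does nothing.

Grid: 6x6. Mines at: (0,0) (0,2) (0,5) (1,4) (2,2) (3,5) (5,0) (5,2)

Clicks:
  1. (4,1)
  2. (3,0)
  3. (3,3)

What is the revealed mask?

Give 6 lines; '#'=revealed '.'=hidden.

Click 1 (4,1) count=2: revealed 1 new [(4,1)] -> total=1
Click 2 (3,0) count=0: revealed 7 new [(1,0) (1,1) (2,0) (2,1) (3,0) (3,1) (4,0)] -> total=8
Click 3 (3,3) count=1: revealed 1 new [(3,3)] -> total=9

Answer: ......
##....
##....
##.#..
##....
......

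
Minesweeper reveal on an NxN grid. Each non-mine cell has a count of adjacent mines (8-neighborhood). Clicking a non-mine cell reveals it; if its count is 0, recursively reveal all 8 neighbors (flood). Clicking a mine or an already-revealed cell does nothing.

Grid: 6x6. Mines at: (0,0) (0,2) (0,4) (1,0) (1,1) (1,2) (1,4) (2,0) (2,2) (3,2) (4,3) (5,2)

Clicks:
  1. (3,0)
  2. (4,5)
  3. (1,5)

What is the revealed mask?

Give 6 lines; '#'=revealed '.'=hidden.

Answer: ......
.....#
....##
#...##
....##
....##

Derivation:
Click 1 (3,0) count=1: revealed 1 new [(3,0)] -> total=1
Click 2 (4,5) count=0: revealed 8 new [(2,4) (2,5) (3,4) (3,5) (4,4) (4,5) (5,4) (5,5)] -> total=9
Click 3 (1,5) count=2: revealed 1 new [(1,5)] -> total=10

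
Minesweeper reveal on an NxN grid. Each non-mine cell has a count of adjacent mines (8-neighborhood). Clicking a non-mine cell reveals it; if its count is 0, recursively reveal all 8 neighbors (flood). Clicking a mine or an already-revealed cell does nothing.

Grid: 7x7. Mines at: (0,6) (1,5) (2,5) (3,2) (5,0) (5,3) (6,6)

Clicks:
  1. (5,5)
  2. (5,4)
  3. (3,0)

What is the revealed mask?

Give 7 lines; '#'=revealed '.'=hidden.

Click 1 (5,5) count=1: revealed 1 new [(5,5)] -> total=1
Click 2 (5,4) count=1: revealed 1 new [(5,4)] -> total=2
Click 3 (3,0) count=0: revealed 19 new [(0,0) (0,1) (0,2) (0,3) (0,4) (1,0) (1,1) (1,2) (1,3) (1,4) (2,0) (2,1) (2,2) (2,3) (2,4) (3,0) (3,1) (4,0) (4,1)] -> total=21

Answer: #####..
#####..
#####..
##.....
##.....
....##.
.......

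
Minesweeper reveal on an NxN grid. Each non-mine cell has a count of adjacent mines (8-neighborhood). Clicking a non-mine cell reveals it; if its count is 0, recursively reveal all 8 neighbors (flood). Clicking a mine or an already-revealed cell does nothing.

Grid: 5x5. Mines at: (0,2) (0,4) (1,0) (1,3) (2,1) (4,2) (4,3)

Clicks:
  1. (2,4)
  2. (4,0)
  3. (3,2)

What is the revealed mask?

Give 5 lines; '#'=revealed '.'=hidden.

Answer: .....
.....
....#
###..
##...

Derivation:
Click 1 (2,4) count=1: revealed 1 new [(2,4)] -> total=1
Click 2 (4,0) count=0: revealed 4 new [(3,0) (3,1) (4,0) (4,1)] -> total=5
Click 3 (3,2) count=3: revealed 1 new [(3,2)] -> total=6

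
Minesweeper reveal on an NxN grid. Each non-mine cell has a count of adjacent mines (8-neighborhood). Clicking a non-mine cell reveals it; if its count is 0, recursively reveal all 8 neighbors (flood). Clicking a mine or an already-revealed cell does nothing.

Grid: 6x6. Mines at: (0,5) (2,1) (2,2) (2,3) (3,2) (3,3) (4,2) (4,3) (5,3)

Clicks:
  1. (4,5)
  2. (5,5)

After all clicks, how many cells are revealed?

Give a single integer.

Click 1 (4,5) count=0: revealed 10 new [(1,4) (1,5) (2,4) (2,5) (3,4) (3,5) (4,4) (4,5) (5,4) (5,5)] -> total=10
Click 2 (5,5) count=0: revealed 0 new [(none)] -> total=10

Answer: 10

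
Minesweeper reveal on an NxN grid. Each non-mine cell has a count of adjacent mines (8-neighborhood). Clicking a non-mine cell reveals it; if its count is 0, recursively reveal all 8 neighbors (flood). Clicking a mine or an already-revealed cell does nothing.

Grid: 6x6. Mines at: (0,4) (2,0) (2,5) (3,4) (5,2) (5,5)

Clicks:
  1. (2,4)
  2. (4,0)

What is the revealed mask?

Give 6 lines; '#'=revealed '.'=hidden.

Click 1 (2,4) count=2: revealed 1 new [(2,4)] -> total=1
Click 2 (4,0) count=0: revealed 6 new [(3,0) (3,1) (4,0) (4,1) (5,0) (5,1)] -> total=7

Answer: ......
......
....#.
##....
##....
##....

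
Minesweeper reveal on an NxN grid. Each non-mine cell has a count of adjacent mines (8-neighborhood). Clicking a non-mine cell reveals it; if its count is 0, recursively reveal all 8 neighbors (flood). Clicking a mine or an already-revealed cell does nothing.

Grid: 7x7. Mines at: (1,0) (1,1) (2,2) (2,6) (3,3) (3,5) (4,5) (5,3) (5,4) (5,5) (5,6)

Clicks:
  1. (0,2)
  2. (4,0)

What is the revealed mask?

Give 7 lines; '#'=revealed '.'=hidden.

Click 1 (0,2) count=1: revealed 1 new [(0,2)] -> total=1
Click 2 (4,0) count=0: revealed 14 new [(2,0) (2,1) (3,0) (3,1) (3,2) (4,0) (4,1) (4,2) (5,0) (5,1) (5,2) (6,0) (6,1) (6,2)] -> total=15

Answer: ..#....
.......
##.....
###....
###....
###....
###....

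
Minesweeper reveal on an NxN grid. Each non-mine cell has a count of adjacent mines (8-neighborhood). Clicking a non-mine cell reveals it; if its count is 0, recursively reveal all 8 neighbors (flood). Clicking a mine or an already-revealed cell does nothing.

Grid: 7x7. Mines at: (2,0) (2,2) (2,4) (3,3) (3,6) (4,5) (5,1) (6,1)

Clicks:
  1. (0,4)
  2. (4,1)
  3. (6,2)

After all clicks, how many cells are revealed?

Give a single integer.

Answer: 18

Derivation:
Click 1 (0,4) count=0: revealed 16 new [(0,0) (0,1) (0,2) (0,3) (0,4) (0,5) (0,6) (1,0) (1,1) (1,2) (1,3) (1,4) (1,5) (1,6) (2,5) (2,6)] -> total=16
Click 2 (4,1) count=1: revealed 1 new [(4,1)] -> total=17
Click 3 (6,2) count=2: revealed 1 new [(6,2)] -> total=18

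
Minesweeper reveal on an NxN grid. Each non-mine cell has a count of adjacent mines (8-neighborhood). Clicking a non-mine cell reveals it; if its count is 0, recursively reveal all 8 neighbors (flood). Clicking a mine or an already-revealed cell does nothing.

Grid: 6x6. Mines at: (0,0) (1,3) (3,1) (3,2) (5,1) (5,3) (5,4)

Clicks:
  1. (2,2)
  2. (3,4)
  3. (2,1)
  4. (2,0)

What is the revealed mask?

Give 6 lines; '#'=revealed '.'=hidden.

Click 1 (2,2) count=3: revealed 1 new [(2,2)] -> total=1
Click 2 (3,4) count=0: revealed 13 new [(0,4) (0,5) (1,4) (1,5) (2,3) (2,4) (2,5) (3,3) (3,4) (3,5) (4,3) (4,4) (4,5)] -> total=14
Click 3 (2,1) count=2: revealed 1 new [(2,1)] -> total=15
Click 4 (2,0) count=1: revealed 1 new [(2,0)] -> total=16

Answer: ....##
....##
######
...###
...###
......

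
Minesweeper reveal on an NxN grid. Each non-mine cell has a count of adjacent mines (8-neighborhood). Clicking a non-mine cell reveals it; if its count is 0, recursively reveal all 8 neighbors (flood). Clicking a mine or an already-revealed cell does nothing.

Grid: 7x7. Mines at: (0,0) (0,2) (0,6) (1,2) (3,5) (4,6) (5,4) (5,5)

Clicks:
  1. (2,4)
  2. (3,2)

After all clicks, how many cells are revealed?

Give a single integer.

Answer: 25

Derivation:
Click 1 (2,4) count=1: revealed 1 new [(2,4)] -> total=1
Click 2 (3,2) count=0: revealed 24 new [(1,0) (1,1) (2,0) (2,1) (2,2) (2,3) (3,0) (3,1) (3,2) (3,3) (3,4) (4,0) (4,1) (4,2) (4,3) (4,4) (5,0) (5,1) (5,2) (5,3) (6,0) (6,1) (6,2) (6,3)] -> total=25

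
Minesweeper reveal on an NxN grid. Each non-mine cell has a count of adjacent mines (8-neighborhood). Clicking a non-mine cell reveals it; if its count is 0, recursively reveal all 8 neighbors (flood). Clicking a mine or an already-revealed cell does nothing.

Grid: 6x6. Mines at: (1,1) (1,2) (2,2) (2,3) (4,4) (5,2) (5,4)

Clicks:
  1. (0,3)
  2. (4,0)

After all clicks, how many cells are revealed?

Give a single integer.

Click 1 (0,3) count=1: revealed 1 new [(0,3)] -> total=1
Click 2 (4,0) count=0: revealed 8 new [(2,0) (2,1) (3,0) (3,1) (4,0) (4,1) (5,0) (5,1)] -> total=9

Answer: 9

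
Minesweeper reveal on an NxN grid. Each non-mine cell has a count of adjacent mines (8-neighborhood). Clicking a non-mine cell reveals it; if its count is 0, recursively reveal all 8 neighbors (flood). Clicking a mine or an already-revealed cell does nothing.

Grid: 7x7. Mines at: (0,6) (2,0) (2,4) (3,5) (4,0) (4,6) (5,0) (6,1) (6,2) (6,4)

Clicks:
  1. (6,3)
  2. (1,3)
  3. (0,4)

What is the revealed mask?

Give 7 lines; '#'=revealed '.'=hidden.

Click 1 (6,3) count=2: revealed 1 new [(6,3)] -> total=1
Click 2 (1,3) count=1: revealed 1 new [(1,3)] -> total=2
Click 3 (0,4) count=0: revealed 26 new [(0,0) (0,1) (0,2) (0,3) (0,4) (0,5) (1,0) (1,1) (1,2) (1,4) (1,5) (2,1) (2,2) (2,3) (3,1) (3,2) (3,3) (3,4) (4,1) (4,2) (4,3) (4,4) (5,1) (5,2) (5,3) (5,4)] -> total=28

Answer: ######.
######.
.###...
.####..
.####..
.####..
...#...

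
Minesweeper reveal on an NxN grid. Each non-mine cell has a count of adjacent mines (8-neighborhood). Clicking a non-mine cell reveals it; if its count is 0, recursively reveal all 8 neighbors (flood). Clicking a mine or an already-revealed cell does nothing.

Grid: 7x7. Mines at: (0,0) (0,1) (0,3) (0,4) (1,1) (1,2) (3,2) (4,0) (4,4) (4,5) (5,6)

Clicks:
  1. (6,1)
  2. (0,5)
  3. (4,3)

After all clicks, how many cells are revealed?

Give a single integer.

Answer: 16

Derivation:
Click 1 (6,1) count=0: revealed 15 new [(4,1) (4,2) (4,3) (5,0) (5,1) (5,2) (5,3) (5,4) (5,5) (6,0) (6,1) (6,2) (6,3) (6,4) (6,5)] -> total=15
Click 2 (0,5) count=1: revealed 1 new [(0,5)] -> total=16
Click 3 (4,3) count=2: revealed 0 new [(none)] -> total=16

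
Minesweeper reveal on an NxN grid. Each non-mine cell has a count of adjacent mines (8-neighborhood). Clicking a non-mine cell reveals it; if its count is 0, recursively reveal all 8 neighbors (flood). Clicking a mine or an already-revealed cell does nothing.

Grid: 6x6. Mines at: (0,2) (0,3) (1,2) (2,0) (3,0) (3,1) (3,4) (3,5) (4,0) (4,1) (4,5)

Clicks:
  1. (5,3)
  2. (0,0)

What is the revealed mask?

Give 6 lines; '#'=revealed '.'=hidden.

Click 1 (5,3) count=0: revealed 6 new [(4,2) (4,3) (4,4) (5,2) (5,3) (5,4)] -> total=6
Click 2 (0,0) count=0: revealed 4 new [(0,0) (0,1) (1,0) (1,1)] -> total=10

Answer: ##....
##....
......
......
..###.
..###.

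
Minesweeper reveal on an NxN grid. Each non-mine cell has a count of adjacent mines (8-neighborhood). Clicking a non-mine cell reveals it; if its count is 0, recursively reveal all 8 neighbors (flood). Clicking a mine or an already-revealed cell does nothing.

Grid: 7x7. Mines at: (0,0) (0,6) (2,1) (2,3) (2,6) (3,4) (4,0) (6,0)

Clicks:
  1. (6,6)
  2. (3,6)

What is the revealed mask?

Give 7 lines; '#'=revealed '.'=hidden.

Click 1 (6,6) count=0: revealed 23 new [(3,1) (3,2) (3,3) (3,5) (3,6) (4,1) (4,2) (4,3) (4,4) (4,5) (4,6) (5,1) (5,2) (5,3) (5,4) (5,5) (5,6) (6,1) (6,2) (6,3) (6,4) (6,5) (6,6)] -> total=23
Click 2 (3,6) count=1: revealed 0 new [(none)] -> total=23

Answer: .......
.......
.......
.###.##
.######
.######
.######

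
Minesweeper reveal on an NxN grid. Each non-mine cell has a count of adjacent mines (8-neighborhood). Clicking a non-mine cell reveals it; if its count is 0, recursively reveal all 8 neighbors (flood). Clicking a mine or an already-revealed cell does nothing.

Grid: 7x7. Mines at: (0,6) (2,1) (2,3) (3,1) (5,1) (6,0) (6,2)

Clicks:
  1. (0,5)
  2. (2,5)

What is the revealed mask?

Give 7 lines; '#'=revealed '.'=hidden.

Click 1 (0,5) count=1: revealed 1 new [(0,5)] -> total=1
Click 2 (2,5) count=0: revealed 25 new [(1,4) (1,5) (1,6) (2,4) (2,5) (2,6) (3,2) (3,3) (3,4) (3,5) (3,6) (4,2) (4,3) (4,4) (4,5) (4,6) (5,2) (5,3) (5,4) (5,5) (5,6) (6,3) (6,4) (6,5) (6,6)] -> total=26

Answer: .....#.
....###
....###
..#####
..#####
..#####
...####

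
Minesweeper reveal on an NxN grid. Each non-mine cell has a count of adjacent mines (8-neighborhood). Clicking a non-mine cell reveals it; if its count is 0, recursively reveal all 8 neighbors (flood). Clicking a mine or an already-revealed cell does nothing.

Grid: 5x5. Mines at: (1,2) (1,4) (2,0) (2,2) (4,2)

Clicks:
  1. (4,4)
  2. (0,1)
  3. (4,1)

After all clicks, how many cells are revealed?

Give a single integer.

Click 1 (4,4) count=0: revealed 6 new [(2,3) (2,4) (3,3) (3,4) (4,3) (4,4)] -> total=6
Click 2 (0,1) count=1: revealed 1 new [(0,1)] -> total=7
Click 3 (4,1) count=1: revealed 1 new [(4,1)] -> total=8

Answer: 8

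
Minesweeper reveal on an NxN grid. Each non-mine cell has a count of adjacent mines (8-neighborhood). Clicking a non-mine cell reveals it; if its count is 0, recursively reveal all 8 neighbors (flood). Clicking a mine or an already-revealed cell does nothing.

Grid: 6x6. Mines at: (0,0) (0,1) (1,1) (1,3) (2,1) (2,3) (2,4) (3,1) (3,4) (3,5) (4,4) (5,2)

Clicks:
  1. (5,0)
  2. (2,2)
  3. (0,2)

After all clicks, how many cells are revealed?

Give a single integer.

Click 1 (5,0) count=0: revealed 4 new [(4,0) (4,1) (5,0) (5,1)] -> total=4
Click 2 (2,2) count=5: revealed 1 new [(2,2)] -> total=5
Click 3 (0,2) count=3: revealed 1 new [(0,2)] -> total=6

Answer: 6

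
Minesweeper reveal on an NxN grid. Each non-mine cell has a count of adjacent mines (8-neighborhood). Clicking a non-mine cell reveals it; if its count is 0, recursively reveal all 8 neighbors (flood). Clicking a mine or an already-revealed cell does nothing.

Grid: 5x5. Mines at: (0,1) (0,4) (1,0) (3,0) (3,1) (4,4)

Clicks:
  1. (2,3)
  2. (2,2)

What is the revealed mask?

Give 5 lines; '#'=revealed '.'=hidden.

Click 1 (2,3) count=0: revealed 9 new [(1,2) (1,3) (1,4) (2,2) (2,3) (2,4) (3,2) (3,3) (3,4)] -> total=9
Click 2 (2,2) count=1: revealed 0 new [(none)] -> total=9

Answer: .....
..###
..###
..###
.....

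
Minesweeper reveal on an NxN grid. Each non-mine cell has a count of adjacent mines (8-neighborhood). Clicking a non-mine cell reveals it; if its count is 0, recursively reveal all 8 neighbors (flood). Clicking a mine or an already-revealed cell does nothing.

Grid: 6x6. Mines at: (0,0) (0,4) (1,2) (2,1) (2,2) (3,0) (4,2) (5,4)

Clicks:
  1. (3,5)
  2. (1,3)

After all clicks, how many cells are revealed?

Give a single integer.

Click 1 (3,5) count=0: revealed 12 new [(1,3) (1,4) (1,5) (2,3) (2,4) (2,5) (3,3) (3,4) (3,5) (4,3) (4,4) (4,5)] -> total=12
Click 2 (1,3) count=3: revealed 0 new [(none)] -> total=12

Answer: 12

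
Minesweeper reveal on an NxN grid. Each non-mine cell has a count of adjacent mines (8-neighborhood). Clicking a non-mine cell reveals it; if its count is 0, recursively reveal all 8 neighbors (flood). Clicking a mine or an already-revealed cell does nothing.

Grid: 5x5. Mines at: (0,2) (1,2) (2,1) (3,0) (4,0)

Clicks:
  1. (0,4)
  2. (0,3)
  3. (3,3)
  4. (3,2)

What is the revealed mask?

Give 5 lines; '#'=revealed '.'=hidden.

Click 1 (0,4) count=0: revealed 15 new [(0,3) (0,4) (1,3) (1,4) (2,2) (2,3) (2,4) (3,1) (3,2) (3,3) (3,4) (4,1) (4,2) (4,3) (4,4)] -> total=15
Click 2 (0,3) count=2: revealed 0 new [(none)] -> total=15
Click 3 (3,3) count=0: revealed 0 new [(none)] -> total=15
Click 4 (3,2) count=1: revealed 0 new [(none)] -> total=15

Answer: ...##
...##
..###
.####
.####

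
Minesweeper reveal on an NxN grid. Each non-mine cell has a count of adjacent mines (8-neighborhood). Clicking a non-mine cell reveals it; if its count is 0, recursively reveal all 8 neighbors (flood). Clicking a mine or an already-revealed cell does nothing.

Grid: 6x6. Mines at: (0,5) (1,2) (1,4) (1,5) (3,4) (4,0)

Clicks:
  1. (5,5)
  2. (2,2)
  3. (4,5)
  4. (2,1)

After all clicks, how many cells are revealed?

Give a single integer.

Answer: 16

Derivation:
Click 1 (5,5) count=0: revealed 16 new [(2,1) (2,2) (2,3) (3,1) (3,2) (3,3) (4,1) (4,2) (4,3) (4,4) (4,5) (5,1) (5,2) (5,3) (5,4) (5,5)] -> total=16
Click 2 (2,2) count=1: revealed 0 new [(none)] -> total=16
Click 3 (4,5) count=1: revealed 0 new [(none)] -> total=16
Click 4 (2,1) count=1: revealed 0 new [(none)] -> total=16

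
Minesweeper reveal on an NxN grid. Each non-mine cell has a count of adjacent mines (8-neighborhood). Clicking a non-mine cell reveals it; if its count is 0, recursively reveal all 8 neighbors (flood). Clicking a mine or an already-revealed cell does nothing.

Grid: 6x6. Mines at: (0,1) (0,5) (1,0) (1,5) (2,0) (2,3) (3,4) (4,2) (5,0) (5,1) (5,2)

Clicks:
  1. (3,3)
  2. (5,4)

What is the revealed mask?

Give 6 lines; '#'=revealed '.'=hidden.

Answer: ......
......
......
...#..
...###
...###

Derivation:
Click 1 (3,3) count=3: revealed 1 new [(3,3)] -> total=1
Click 2 (5,4) count=0: revealed 6 new [(4,3) (4,4) (4,5) (5,3) (5,4) (5,5)] -> total=7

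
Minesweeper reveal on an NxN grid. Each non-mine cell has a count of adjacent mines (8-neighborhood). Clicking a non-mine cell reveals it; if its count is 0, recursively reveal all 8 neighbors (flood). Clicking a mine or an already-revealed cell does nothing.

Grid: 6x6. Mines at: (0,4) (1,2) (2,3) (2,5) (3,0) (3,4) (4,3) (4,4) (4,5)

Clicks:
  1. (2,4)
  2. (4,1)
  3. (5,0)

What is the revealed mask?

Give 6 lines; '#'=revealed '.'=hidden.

Click 1 (2,4) count=3: revealed 1 new [(2,4)] -> total=1
Click 2 (4,1) count=1: revealed 1 new [(4,1)] -> total=2
Click 3 (5,0) count=0: revealed 5 new [(4,0) (4,2) (5,0) (5,1) (5,2)] -> total=7

Answer: ......
......
....#.
......
###...
###...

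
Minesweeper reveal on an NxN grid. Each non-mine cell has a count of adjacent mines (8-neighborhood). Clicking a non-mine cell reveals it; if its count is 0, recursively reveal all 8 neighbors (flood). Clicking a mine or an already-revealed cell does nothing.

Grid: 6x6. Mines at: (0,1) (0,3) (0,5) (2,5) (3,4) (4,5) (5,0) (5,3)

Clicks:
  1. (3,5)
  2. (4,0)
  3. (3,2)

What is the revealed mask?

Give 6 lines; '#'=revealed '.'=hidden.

Answer: ......
####..
####..
####.#
####..
......

Derivation:
Click 1 (3,5) count=3: revealed 1 new [(3,5)] -> total=1
Click 2 (4,0) count=1: revealed 1 new [(4,0)] -> total=2
Click 3 (3,2) count=0: revealed 15 new [(1,0) (1,1) (1,2) (1,3) (2,0) (2,1) (2,2) (2,3) (3,0) (3,1) (3,2) (3,3) (4,1) (4,2) (4,3)] -> total=17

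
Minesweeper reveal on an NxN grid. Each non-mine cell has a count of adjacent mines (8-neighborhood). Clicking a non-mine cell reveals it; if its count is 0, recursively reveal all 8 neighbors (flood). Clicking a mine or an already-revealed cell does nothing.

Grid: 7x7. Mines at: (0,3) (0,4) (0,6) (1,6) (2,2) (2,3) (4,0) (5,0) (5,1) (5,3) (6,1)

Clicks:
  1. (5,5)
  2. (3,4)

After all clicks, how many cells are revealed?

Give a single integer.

Click 1 (5,5) count=0: revealed 15 new [(2,4) (2,5) (2,6) (3,4) (3,5) (3,6) (4,4) (4,5) (4,6) (5,4) (5,5) (5,6) (6,4) (6,5) (6,6)] -> total=15
Click 2 (3,4) count=1: revealed 0 new [(none)] -> total=15

Answer: 15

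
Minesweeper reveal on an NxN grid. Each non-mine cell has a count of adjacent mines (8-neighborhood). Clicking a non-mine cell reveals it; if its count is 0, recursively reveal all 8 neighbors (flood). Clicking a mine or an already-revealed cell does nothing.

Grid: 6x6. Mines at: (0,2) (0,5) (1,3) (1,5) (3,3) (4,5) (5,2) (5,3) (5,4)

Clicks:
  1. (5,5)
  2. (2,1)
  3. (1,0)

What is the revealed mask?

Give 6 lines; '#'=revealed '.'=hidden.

Answer: ##....
###...
###...
###...
###...
##...#

Derivation:
Click 1 (5,5) count=2: revealed 1 new [(5,5)] -> total=1
Click 2 (2,1) count=0: revealed 16 new [(0,0) (0,1) (1,0) (1,1) (1,2) (2,0) (2,1) (2,2) (3,0) (3,1) (3,2) (4,0) (4,1) (4,2) (5,0) (5,1)] -> total=17
Click 3 (1,0) count=0: revealed 0 new [(none)] -> total=17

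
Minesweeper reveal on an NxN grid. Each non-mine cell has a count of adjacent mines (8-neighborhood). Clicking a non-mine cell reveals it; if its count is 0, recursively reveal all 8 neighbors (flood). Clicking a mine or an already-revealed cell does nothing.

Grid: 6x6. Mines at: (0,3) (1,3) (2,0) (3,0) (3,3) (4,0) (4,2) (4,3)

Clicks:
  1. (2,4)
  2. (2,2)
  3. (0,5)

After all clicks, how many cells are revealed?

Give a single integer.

Answer: 13

Derivation:
Click 1 (2,4) count=2: revealed 1 new [(2,4)] -> total=1
Click 2 (2,2) count=2: revealed 1 new [(2,2)] -> total=2
Click 3 (0,5) count=0: revealed 11 new [(0,4) (0,5) (1,4) (1,5) (2,5) (3,4) (3,5) (4,4) (4,5) (5,4) (5,5)] -> total=13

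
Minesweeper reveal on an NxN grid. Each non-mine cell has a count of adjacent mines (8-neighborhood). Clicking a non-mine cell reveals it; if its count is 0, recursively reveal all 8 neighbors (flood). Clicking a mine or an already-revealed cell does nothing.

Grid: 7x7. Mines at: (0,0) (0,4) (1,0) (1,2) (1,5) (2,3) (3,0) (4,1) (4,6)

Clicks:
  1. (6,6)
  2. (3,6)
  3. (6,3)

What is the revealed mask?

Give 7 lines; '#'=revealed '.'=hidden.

Answer: .......
.......
.......
..#####
..####.
#######
#######

Derivation:
Click 1 (6,6) count=0: revealed 22 new [(3,2) (3,3) (3,4) (3,5) (4,2) (4,3) (4,4) (4,5) (5,0) (5,1) (5,2) (5,3) (5,4) (5,5) (5,6) (6,0) (6,1) (6,2) (6,3) (6,4) (6,5) (6,6)] -> total=22
Click 2 (3,6) count=1: revealed 1 new [(3,6)] -> total=23
Click 3 (6,3) count=0: revealed 0 new [(none)] -> total=23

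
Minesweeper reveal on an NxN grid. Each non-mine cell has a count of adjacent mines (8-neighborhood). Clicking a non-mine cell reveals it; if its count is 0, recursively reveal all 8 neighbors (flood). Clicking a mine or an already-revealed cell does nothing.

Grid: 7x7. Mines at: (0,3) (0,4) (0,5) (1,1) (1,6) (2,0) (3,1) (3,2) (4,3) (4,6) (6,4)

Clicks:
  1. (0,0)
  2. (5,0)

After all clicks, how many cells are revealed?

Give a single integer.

Answer: 12

Derivation:
Click 1 (0,0) count=1: revealed 1 new [(0,0)] -> total=1
Click 2 (5,0) count=0: revealed 11 new [(4,0) (4,1) (4,2) (5,0) (5,1) (5,2) (5,3) (6,0) (6,1) (6,2) (6,3)] -> total=12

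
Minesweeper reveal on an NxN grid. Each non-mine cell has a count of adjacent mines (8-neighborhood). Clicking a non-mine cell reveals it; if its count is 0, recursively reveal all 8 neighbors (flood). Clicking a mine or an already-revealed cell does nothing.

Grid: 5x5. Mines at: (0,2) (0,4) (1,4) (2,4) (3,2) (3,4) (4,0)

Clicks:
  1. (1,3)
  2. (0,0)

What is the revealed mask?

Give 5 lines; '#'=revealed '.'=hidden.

Click 1 (1,3) count=4: revealed 1 new [(1,3)] -> total=1
Click 2 (0,0) count=0: revealed 8 new [(0,0) (0,1) (1,0) (1,1) (2,0) (2,1) (3,0) (3,1)] -> total=9

Answer: ##...
##.#.
##...
##...
.....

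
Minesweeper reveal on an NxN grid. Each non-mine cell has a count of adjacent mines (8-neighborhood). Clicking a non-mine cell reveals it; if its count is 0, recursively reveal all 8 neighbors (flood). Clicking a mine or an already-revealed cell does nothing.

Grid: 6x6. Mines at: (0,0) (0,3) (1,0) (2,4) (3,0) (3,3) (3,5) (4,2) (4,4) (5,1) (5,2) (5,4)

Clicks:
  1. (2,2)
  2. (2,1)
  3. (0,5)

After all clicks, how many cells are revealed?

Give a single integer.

Click 1 (2,2) count=1: revealed 1 new [(2,2)] -> total=1
Click 2 (2,1) count=2: revealed 1 new [(2,1)] -> total=2
Click 3 (0,5) count=0: revealed 4 new [(0,4) (0,5) (1,4) (1,5)] -> total=6

Answer: 6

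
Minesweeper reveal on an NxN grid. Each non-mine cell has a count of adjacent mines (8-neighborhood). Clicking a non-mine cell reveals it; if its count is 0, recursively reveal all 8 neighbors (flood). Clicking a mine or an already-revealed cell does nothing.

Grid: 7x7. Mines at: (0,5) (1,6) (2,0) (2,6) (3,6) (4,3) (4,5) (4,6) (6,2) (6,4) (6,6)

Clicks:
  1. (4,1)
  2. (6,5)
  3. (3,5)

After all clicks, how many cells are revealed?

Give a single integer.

Click 1 (4,1) count=0: revealed 11 new [(3,0) (3,1) (3,2) (4,0) (4,1) (4,2) (5,0) (5,1) (5,2) (6,0) (6,1)] -> total=11
Click 2 (6,5) count=2: revealed 1 new [(6,5)] -> total=12
Click 3 (3,5) count=4: revealed 1 new [(3,5)] -> total=13

Answer: 13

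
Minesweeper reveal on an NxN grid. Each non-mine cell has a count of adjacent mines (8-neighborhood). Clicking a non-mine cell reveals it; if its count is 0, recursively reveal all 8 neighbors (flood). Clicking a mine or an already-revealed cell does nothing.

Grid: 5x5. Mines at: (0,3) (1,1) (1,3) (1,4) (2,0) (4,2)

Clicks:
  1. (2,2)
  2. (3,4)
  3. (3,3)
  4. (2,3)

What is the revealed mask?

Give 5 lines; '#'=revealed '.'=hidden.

Click 1 (2,2) count=2: revealed 1 new [(2,2)] -> total=1
Click 2 (3,4) count=0: revealed 6 new [(2,3) (2,4) (3,3) (3,4) (4,3) (4,4)] -> total=7
Click 3 (3,3) count=1: revealed 0 new [(none)] -> total=7
Click 4 (2,3) count=2: revealed 0 new [(none)] -> total=7

Answer: .....
.....
..###
...##
...##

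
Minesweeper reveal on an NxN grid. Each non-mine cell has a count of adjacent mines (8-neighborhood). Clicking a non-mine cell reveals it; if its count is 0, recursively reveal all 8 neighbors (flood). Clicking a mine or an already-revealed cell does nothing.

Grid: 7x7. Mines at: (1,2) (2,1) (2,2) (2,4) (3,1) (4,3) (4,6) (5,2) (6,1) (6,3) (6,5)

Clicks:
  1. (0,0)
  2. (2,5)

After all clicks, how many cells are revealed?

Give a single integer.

Answer: 5

Derivation:
Click 1 (0,0) count=0: revealed 4 new [(0,0) (0,1) (1,0) (1,1)] -> total=4
Click 2 (2,5) count=1: revealed 1 new [(2,5)] -> total=5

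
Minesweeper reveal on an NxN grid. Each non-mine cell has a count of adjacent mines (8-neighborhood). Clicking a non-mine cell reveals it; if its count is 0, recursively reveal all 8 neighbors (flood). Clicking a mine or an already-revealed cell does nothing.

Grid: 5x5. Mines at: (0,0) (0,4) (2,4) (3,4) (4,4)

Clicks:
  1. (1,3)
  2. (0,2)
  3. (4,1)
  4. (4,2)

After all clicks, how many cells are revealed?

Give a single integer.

Click 1 (1,3) count=2: revealed 1 new [(1,3)] -> total=1
Click 2 (0,2) count=0: revealed 18 new [(0,1) (0,2) (0,3) (1,0) (1,1) (1,2) (2,0) (2,1) (2,2) (2,3) (3,0) (3,1) (3,2) (3,3) (4,0) (4,1) (4,2) (4,3)] -> total=19
Click 3 (4,1) count=0: revealed 0 new [(none)] -> total=19
Click 4 (4,2) count=0: revealed 0 new [(none)] -> total=19

Answer: 19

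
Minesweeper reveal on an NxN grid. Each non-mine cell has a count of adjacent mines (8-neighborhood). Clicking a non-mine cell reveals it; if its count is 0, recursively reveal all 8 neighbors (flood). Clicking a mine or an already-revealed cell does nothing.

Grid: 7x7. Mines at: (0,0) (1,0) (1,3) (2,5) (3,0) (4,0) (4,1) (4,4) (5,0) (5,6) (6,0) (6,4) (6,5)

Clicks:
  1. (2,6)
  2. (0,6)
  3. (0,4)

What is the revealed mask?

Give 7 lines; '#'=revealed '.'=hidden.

Answer: ....###
....###
......#
.......
.......
.......
.......

Derivation:
Click 1 (2,6) count=1: revealed 1 new [(2,6)] -> total=1
Click 2 (0,6) count=0: revealed 6 new [(0,4) (0,5) (0,6) (1,4) (1,5) (1,6)] -> total=7
Click 3 (0,4) count=1: revealed 0 new [(none)] -> total=7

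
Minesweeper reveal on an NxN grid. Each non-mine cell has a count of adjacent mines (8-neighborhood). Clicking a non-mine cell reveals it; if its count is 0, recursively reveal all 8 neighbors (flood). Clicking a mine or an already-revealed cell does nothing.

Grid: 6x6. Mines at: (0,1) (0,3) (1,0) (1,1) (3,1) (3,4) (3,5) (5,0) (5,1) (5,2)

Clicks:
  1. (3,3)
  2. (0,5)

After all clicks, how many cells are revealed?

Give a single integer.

Click 1 (3,3) count=1: revealed 1 new [(3,3)] -> total=1
Click 2 (0,5) count=0: revealed 6 new [(0,4) (0,5) (1,4) (1,5) (2,4) (2,5)] -> total=7

Answer: 7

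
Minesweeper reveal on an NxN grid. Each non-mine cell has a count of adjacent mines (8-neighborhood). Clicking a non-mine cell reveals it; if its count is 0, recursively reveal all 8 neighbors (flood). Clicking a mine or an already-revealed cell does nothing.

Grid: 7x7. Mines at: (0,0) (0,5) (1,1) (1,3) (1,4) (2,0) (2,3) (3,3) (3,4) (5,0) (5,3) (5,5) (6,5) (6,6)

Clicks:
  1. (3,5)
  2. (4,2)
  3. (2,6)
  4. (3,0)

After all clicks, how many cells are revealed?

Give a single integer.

Answer: 10

Derivation:
Click 1 (3,5) count=1: revealed 1 new [(3,5)] -> total=1
Click 2 (4,2) count=2: revealed 1 new [(4,2)] -> total=2
Click 3 (2,6) count=0: revealed 7 new [(1,5) (1,6) (2,5) (2,6) (3,6) (4,5) (4,6)] -> total=9
Click 4 (3,0) count=1: revealed 1 new [(3,0)] -> total=10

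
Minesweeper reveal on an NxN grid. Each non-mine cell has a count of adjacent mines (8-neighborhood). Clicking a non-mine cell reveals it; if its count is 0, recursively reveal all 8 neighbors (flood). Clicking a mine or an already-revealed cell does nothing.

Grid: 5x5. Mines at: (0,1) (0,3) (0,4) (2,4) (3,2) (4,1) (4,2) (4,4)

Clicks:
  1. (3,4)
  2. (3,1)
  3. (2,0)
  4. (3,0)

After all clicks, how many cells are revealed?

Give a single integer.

Answer: 7

Derivation:
Click 1 (3,4) count=2: revealed 1 new [(3,4)] -> total=1
Click 2 (3,1) count=3: revealed 1 new [(3,1)] -> total=2
Click 3 (2,0) count=0: revealed 5 new [(1,0) (1,1) (2,0) (2,1) (3,0)] -> total=7
Click 4 (3,0) count=1: revealed 0 new [(none)] -> total=7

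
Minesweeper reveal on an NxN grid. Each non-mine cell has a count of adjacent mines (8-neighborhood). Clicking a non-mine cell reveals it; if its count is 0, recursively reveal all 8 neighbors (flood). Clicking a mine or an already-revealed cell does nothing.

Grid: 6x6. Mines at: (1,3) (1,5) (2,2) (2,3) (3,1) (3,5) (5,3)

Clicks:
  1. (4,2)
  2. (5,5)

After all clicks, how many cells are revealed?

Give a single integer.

Click 1 (4,2) count=2: revealed 1 new [(4,2)] -> total=1
Click 2 (5,5) count=0: revealed 4 new [(4,4) (4,5) (5,4) (5,5)] -> total=5

Answer: 5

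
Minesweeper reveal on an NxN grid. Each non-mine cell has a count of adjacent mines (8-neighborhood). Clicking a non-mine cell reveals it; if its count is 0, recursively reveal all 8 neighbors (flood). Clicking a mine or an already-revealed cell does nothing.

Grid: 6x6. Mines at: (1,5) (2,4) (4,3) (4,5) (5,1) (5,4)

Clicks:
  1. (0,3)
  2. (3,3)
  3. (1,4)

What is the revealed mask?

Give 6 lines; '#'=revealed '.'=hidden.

Click 1 (0,3) count=0: revealed 21 new [(0,0) (0,1) (0,2) (0,3) (0,4) (1,0) (1,1) (1,2) (1,3) (1,4) (2,0) (2,1) (2,2) (2,3) (3,0) (3,1) (3,2) (3,3) (4,0) (4,1) (4,2)] -> total=21
Click 2 (3,3) count=2: revealed 0 new [(none)] -> total=21
Click 3 (1,4) count=2: revealed 0 new [(none)] -> total=21

Answer: #####.
#####.
####..
####..
###...
......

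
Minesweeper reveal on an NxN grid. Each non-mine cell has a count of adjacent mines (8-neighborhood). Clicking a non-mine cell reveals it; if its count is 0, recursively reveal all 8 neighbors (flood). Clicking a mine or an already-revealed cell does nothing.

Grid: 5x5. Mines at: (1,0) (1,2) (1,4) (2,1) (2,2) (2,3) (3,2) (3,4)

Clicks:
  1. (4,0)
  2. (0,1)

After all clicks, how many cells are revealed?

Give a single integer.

Click 1 (4,0) count=0: revealed 4 new [(3,0) (3,1) (4,0) (4,1)] -> total=4
Click 2 (0,1) count=2: revealed 1 new [(0,1)] -> total=5

Answer: 5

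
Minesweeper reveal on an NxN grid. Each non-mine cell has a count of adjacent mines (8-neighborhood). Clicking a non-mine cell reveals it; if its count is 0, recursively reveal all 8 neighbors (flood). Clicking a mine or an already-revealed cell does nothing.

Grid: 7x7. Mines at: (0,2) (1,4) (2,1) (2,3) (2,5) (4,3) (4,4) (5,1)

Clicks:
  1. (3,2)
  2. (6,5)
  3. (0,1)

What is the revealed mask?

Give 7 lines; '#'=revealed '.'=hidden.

Answer: .#.....
.......
.......
..#..##
.....##
..#####
..#####

Derivation:
Click 1 (3,2) count=3: revealed 1 new [(3,2)] -> total=1
Click 2 (6,5) count=0: revealed 14 new [(3,5) (3,6) (4,5) (4,6) (5,2) (5,3) (5,4) (5,5) (5,6) (6,2) (6,3) (6,4) (6,5) (6,6)] -> total=15
Click 3 (0,1) count=1: revealed 1 new [(0,1)] -> total=16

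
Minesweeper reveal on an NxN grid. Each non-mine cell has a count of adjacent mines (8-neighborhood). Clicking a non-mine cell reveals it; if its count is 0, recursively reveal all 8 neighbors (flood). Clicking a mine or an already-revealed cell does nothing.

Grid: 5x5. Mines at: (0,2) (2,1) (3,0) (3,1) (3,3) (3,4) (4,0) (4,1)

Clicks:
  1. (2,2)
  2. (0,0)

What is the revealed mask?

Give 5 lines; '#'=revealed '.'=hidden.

Click 1 (2,2) count=3: revealed 1 new [(2,2)] -> total=1
Click 2 (0,0) count=0: revealed 4 new [(0,0) (0,1) (1,0) (1,1)] -> total=5

Answer: ##...
##...
..#..
.....
.....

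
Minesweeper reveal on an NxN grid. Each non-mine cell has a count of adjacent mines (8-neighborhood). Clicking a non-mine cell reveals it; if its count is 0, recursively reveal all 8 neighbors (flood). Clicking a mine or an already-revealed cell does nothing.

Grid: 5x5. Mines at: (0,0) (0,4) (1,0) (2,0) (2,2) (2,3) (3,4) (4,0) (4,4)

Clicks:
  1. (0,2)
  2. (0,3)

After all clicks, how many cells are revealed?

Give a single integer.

Click 1 (0,2) count=0: revealed 6 new [(0,1) (0,2) (0,3) (1,1) (1,2) (1,3)] -> total=6
Click 2 (0,3) count=1: revealed 0 new [(none)] -> total=6

Answer: 6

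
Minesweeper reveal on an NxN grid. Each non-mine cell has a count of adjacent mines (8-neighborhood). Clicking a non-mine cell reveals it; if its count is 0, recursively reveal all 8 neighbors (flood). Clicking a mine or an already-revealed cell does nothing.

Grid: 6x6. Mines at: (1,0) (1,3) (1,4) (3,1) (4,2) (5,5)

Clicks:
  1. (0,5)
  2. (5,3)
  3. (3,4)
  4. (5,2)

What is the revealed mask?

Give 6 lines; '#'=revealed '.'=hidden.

Answer: .....#
......
...###
...###
...###
..##..

Derivation:
Click 1 (0,5) count=1: revealed 1 new [(0,5)] -> total=1
Click 2 (5,3) count=1: revealed 1 new [(5,3)] -> total=2
Click 3 (3,4) count=0: revealed 9 new [(2,3) (2,4) (2,5) (3,3) (3,4) (3,5) (4,3) (4,4) (4,5)] -> total=11
Click 4 (5,2) count=1: revealed 1 new [(5,2)] -> total=12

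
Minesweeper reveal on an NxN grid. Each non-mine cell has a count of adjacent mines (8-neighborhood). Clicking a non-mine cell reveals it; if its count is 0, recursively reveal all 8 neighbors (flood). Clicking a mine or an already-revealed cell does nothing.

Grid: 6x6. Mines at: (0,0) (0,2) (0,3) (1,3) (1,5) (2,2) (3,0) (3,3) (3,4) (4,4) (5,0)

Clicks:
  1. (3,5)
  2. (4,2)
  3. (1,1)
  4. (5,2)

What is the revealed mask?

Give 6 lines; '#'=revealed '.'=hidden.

Click 1 (3,5) count=2: revealed 1 new [(3,5)] -> total=1
Click 2 (4,2) count=1: revealed 1 new [(4,2)] -> total=2
Click 3 (1,1) count=3: revealed 1 new [(1,1)] -> total=3
Click 4 (5,2) count=0: revealed 5 new [(4,1) (4,3) (5,1) (5,2) (5,3)] -> total=8

Answer: ......
.#....
......
.....#
.###..
.###..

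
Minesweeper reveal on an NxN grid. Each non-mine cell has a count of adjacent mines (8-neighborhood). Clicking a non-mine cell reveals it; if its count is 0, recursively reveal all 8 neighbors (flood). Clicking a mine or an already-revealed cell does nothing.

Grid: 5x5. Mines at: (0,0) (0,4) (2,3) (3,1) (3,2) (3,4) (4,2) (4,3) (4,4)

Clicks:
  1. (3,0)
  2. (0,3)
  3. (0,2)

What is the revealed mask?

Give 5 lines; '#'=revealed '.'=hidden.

Answer: .###.
.###.
.....
#....
.....

Derivation:
Click 1 (3,0) count=1: revealed 1 new [(3,0)] -> total=1
Click 2 (0,3) count=1: revealed 1 new [(0,3)] -> total=2
Click 3 (0,2) count=0: revealed 5 new [(0,1) (0,2) (1,1) (1,2) (1,3)] -> total=7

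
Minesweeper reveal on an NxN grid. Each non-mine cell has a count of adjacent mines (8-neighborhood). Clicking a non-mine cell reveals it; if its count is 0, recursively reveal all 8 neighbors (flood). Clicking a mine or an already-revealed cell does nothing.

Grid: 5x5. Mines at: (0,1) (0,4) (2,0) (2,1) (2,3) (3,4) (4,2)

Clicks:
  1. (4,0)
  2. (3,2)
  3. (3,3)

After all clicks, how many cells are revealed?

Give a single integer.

Answer: 6

Derivation:
Click 1 (4,0) count=0: revealed 4 new [(3,0) (3,1) (4,0) (4,1)] -> total=4
Click 2 (3,2) count=3: revealed 1 new [(3,2)] -> total=5
Click 3 (3,3) count=3: revealed 1 new [(3,3)] -> total=6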